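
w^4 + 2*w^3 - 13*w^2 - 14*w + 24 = (w - 3)*(w - 1)*(w + 2)*(w + 4)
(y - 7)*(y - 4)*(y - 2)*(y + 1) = y^4 - 12*y^3 + 37*y^2 - 6*y - 56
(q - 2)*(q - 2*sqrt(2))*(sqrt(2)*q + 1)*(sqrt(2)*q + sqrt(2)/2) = 2*q^4 - 3*sqrt(2)*q^3 - 3*q^3 - 6*q^2 + 9*sqrt(2)*q^2/2 + 3*sqrt(2)*q + 6*q + 4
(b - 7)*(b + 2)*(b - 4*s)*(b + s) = b^4 - 3*b^3*s - 5*b^3 - 4*b^2*s^2 + 15*b^2*s - 14*b^2 + 20*b*s^2 + 42*b*s + 56*s^2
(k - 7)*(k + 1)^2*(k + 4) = k^4 - k^3 - 33*k^2 - 59*k - 28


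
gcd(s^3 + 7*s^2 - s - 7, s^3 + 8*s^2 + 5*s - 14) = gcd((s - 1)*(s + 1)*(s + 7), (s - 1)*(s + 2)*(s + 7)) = s^2 + 6*s - 7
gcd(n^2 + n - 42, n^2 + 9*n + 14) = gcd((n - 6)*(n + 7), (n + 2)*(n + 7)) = n + 7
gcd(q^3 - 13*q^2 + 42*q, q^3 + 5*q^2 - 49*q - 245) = q - 7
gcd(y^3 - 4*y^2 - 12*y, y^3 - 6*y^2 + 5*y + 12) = 1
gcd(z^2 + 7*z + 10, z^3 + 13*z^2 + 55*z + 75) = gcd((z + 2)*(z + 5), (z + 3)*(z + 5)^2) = z + 5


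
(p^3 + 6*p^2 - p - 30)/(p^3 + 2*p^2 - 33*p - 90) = (p - 2)/(p - 6)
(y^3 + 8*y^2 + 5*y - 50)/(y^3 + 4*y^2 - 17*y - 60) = (y^2 + 3*y - 10)/(y^2 - y - 12)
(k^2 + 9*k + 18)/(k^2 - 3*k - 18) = (k + 6)/(k - 6)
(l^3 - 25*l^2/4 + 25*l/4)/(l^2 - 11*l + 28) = l*(4*l^2 - 25*l + 25)/(4*(l^2 - 11*l + 28))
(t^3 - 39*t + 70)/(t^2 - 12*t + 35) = (t^2 + 5*t - 14)/(t - 7)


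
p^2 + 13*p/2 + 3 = (p + 1/2)*(p + 6)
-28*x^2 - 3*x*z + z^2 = (-7*x + z)*(4*x + z)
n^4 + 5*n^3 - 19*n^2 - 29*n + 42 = (n - 3)*(n - 1)*(n + 2)*(n + 7)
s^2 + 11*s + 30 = (s + 5)*(s + 6)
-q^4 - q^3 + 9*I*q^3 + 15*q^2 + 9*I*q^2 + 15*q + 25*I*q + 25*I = (q - 5*I)^2*(-I*q + 1)*(-I*q - I)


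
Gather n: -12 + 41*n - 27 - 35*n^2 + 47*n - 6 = -35*n^2 + 88*n - 45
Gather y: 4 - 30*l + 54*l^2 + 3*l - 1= 54*l^2 - 27*l + 3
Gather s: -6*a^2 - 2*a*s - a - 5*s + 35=-6*a^2 - a + s*(-2*a - 5) + 35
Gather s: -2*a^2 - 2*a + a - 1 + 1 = -2*a^2 - a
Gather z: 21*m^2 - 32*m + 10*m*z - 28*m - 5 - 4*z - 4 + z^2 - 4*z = 21*m^2 - 60*m + z^2 + z*(10*m - 8) - 9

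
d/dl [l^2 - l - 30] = 2*l - 1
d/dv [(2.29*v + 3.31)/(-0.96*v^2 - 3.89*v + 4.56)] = (2.1984*v^2 + 6.3552*v + 23.3183)/(0.9216*v^4 + 7.4688*v^3 + 6.3769*v^2 - 35.4768*v + 20.7936)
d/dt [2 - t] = -1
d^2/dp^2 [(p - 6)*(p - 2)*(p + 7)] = 6*p - 2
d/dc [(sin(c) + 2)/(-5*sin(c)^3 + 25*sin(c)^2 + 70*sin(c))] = (2*sin(c) - 7)*cos(c)/(5*(sin(c) - 7)^2*sin(c)^2)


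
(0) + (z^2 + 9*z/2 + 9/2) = z^2 + 9*z/2 + 9/2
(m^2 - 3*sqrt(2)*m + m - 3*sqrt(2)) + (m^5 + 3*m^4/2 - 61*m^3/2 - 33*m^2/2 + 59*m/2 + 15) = m^5 + 3*m^4/2 - 61*m^3/2 - 31*m^2/2 - 3*sqrt(2)*m + 61*m/2 - 3*sqrt(2) + 15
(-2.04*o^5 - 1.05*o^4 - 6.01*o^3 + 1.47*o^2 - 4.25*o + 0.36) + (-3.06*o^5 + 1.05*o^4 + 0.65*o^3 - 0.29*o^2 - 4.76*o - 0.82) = -5.1*o^5 - 5.36*o^3 + 1.18*o^2 - 9.01*o - 0.46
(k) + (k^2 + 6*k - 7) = k^2 + 7*k - 7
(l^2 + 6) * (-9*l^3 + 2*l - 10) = -9*l^5 - 52*l^3 - 10*l^2 + 12*l - 60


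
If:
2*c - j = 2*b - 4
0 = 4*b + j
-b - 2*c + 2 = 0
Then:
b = -6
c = 4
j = 24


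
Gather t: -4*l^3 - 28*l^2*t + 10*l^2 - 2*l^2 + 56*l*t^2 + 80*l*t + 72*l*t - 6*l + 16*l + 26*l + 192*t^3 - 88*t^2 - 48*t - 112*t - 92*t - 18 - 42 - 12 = -4*l^3 + 8*l^2 + 36*l + 192*t^3 + t^2*(56*l - 88) + t*(-28*l^2 + 152*l - 252) - 72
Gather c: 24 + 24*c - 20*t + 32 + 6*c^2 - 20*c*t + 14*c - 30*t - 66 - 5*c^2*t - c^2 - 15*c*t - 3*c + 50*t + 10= c^2*(5 - 5*t) + c*(35 - 35*t)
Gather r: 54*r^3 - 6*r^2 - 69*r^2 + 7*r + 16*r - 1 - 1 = 54*r^3 - 75*r^2 + 23*r - 2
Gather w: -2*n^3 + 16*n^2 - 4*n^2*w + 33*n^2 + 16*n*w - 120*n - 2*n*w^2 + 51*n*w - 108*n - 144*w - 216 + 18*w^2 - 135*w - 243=-2*n^3 + 49*n^2 - 228*n + w^2*(18 - 2*n) + w*(-4*n^2 + 67*n - 279) - 459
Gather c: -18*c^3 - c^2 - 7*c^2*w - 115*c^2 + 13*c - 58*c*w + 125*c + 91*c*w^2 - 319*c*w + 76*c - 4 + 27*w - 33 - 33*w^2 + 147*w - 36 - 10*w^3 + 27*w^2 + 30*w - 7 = -18*c^3 + c^2*(-7*w - 116) + c*(91*w^2 - 377*w + 214) - 10*w^3 - 6*w^2 + 204*w - 80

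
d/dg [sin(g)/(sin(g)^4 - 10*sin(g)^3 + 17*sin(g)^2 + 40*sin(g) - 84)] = (-3*sin(g)^4 + 20*sin(g)^3 - 17*sin(g)^2 - 84)*cos(g)/((sin(g) - 7)^2*(sin(g) - 3)^2*(sin(g) - 2)^2*(sin(g) + 2)^2)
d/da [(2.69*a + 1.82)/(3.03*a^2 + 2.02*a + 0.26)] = (8.1507*a^2 + 5.4338*a - (2.69*a + 1.82)*(6.06*a + 2.02) + 0.6994)/(3.03*a^2 + 2.02*a + 0.26)^2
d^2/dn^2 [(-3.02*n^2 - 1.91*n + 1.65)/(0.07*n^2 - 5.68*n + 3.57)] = (-1.38777878078145e-17*n^4 - 2.420222*n^3 + 4.57669799999996*n^2 - 1.07238599999998*n - 48.798378)/(0.000343*n^6 - 0.083496*n^5 + 6.827583*n^4 - 191.767024*n^3 + 348.206733*n^2 - 217.173096*n + 45.499293)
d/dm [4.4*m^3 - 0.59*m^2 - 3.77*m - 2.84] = 13.2*m^2 - 1.18*m - 3.77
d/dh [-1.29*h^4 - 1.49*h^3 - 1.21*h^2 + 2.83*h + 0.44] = -5.16*h^3 - 4.47*h^2 - 2.42*h + 2.83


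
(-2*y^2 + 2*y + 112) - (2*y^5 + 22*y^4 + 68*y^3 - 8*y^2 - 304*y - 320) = -2*y^5 - 22*y^4 - 68*y^3 + 6*y^2 + 306*y + 432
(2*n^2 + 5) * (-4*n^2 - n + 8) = -8*n^4 - 2*n^3 - 4*n^2 - 5*n + 40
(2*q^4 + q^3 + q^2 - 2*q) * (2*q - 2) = 4*q^5 - 2*q^4 - 6*q^2 + 4*q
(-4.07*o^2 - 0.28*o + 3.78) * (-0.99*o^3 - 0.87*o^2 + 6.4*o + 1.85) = 4.0293*o^5 + 3.8181*o^4 - 29.5466*o^3 - 12.6101*o^2 + 23.674*o + 6.993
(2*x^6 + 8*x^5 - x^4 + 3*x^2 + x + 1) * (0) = 0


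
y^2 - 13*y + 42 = (y - 7)*(y - 6)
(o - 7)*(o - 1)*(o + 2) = o^3 - 6*o^2 - 9*o + 14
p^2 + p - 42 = (p - 6)*(p + 7)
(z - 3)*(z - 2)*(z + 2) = z^3 - 3*z^2 - 4*z + 12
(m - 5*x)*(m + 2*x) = m^2 - 3*m*x - 10*x^2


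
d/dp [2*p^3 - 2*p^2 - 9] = 2*p*(3*p - 2)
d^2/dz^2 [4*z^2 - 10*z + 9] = 8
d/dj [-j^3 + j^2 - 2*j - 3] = -3*j^2 + 2*j - 2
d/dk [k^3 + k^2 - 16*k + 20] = 3*k^2 + 2*k - 16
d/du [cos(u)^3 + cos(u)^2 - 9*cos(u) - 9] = (-3*cos(u)^2 - 2*cos(u) + 9)*sin(u)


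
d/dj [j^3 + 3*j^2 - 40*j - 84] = 3*j^2 + 6*j - 40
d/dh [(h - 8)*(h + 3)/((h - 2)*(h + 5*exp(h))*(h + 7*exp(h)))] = (-(h - 8)*(h - 2)*(h + 3)*(h + 5*exp(h))*(7*exp(h) + 1) - (h - 8)*(h - 2)*(h + 3)*(h + 7*exp(h))*(5*exp(h) + 1) - (h - 8)*(h + 3)*(h + 5*exp(h))*(h + 7*exp(h)) + (h - 2)*(h + 5*exp(h))*(h + 7*exp(h))*(2*h - 5))/((h - 2)^2*(h + 5*exp(h))^2*(h + 7*exp(h))^2)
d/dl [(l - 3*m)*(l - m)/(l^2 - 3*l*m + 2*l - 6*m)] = (m + 2)/(l^2 + 4*l + 4)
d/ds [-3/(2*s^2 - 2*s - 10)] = 3*(2*s - 1)/(2*(-s^2 + s + 5)^2)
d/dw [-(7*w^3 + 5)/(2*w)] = -7*w + 5/(2*w^2)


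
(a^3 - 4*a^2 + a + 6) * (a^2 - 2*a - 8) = a^5 - 6*a^4 + a^3 + 36*a^2 - 20*a - 48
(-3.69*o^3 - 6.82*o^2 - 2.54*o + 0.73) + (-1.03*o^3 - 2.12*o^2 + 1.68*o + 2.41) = -4.72*o^3 - 8.94*o^2 - 0.86*o + 3.14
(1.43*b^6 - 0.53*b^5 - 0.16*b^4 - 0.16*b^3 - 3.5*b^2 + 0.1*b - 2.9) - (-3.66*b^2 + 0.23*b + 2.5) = 1.43*b^6 - 0.53*b^5 - 0.16*b^4 - 0.16*b^3 + 0.16*b^2 - 0.13*b - 5.4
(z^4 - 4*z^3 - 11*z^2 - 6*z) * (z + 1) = z^5 - 3*z^4 - 15*z^3 - 17*z^2 - 6*z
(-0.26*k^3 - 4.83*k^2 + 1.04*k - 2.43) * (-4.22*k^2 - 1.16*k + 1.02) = 1.0972*k^5 + 20.6842*k^4 + 0.948799999999999*k^3 + 4.1216*k^2 + 3.8796*k - 2.4786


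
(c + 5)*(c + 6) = c^2 + 11*c + 30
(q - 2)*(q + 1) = q^2 - q - 2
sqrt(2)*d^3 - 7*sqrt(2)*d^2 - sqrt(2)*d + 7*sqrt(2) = (d - 7)*(d - 1)*(sqrt(2)*d + sqrt(2))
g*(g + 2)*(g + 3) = g^3 + 5*g^2 + 6*g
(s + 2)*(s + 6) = s^2 + 8*s + 12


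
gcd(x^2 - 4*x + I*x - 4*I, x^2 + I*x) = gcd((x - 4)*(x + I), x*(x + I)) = x + I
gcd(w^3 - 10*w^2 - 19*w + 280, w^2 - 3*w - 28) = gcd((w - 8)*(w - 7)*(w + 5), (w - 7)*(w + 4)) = w - 7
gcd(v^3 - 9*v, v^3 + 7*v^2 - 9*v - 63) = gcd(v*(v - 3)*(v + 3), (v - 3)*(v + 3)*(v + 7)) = v^2 - 9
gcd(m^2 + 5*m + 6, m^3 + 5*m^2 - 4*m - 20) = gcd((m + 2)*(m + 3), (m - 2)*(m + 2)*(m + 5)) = m + 2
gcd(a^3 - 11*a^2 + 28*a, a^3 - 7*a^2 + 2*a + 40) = a - 4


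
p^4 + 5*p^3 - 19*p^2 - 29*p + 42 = (p - 3)*(p - 1)*(p + 2)*(p + 7)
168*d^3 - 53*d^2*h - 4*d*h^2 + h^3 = (-8*d + h)*(-3*d + h)*(7*d + h)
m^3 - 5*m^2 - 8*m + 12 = (m - 6)*(m - 1)*(m + 2)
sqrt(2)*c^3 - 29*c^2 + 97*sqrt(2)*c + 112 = (c - 8*sqrt(2))*(c - 7*sqrt(2))*(sqrt(2)*c + 1)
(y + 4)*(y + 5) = y^2 + 9*y + 20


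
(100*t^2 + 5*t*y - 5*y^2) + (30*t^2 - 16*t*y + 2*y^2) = 130*t^2 - 11*t*y - 3*y^2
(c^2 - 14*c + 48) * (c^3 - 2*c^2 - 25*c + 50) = c^5 - 16*c^4 + 51*c^3 + 304*c^2 - 1900*c + 2400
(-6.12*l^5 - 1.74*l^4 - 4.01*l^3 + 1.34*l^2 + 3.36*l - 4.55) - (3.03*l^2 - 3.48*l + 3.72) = -6.12*l^5 - 1.74*l^4 - 4.01*l^3 - 1.69*l^2 + 6.84*l - 8.27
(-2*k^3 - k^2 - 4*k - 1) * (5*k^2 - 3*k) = -10*k^5 + k^4 - 17*k^3 + 7*k^2 + 3*k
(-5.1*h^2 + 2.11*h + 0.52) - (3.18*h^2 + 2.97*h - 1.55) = -8.28*h^2 - 0.86*h + 2.07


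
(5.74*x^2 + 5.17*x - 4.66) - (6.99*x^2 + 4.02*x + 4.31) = -1.25*x^2 + 1.15*x - 8.97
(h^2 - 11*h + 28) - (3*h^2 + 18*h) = -2*h^2 - 29*h + 28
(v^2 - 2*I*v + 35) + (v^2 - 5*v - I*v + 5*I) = 2*v^2 - 5*v - 3*I*v + 35 + 5*I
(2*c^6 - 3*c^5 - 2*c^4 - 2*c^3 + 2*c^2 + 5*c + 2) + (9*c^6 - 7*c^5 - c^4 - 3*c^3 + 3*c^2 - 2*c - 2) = 11*c^6 - 10*c^5 - 3*c^4 - 5*c^3 + 5*c^2 + 3*c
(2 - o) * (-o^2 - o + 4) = o^3 - o^2 - 6*o + 8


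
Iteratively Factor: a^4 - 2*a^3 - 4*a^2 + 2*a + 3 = (a - 1)*(a^3 - a^2 - 5*a - 3) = (a - 1)*(a + 1)*(a^2 - 2*a - 3) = (a - 3)*(a - 1)*(a + 1)*(a + 1)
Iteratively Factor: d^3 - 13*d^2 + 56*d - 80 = (d - 5)*(d^2 - 8*d + 16) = (d - 5)*(d - 4)*(d - 4)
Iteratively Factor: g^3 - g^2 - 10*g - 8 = (g + 1)*(g^2 - 2*g - 8) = (g - 4)*(g + 1)*(g + 2)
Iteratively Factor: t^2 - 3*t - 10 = (t + 2)*(t - 5)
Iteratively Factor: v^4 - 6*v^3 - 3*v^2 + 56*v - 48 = (v - 1)*(v^3 - 5*v^2 - 8*v + 48) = (v - 1)*(v + 3)*(v^2 - 8*v + 16) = (v - 4)*(v - 1)*(v + 3)*(v - 4)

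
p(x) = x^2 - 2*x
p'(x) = 2*x - 2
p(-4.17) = 25.73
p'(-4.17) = -10.34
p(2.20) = 0.44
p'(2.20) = 2.40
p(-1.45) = 5.00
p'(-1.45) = -4.90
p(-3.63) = 20.44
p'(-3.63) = -9.26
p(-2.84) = 13.75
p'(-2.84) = -7.68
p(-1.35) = 4.52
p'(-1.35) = -4.70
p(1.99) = -0.02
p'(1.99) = 1.98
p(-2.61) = 12.03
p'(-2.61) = -7.22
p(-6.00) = 48.00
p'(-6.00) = -14.00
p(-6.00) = 48.00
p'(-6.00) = -14.00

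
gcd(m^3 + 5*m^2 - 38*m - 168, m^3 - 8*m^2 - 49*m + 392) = m + 7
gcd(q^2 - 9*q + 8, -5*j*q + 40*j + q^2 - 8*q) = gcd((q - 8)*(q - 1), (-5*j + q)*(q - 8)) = q - 8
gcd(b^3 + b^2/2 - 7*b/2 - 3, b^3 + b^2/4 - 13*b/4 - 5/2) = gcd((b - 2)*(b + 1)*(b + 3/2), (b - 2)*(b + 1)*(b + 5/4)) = b^2 - b - 2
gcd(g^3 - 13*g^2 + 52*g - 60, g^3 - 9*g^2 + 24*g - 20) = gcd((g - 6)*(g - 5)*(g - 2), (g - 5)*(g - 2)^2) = g^2 - 7*g + 10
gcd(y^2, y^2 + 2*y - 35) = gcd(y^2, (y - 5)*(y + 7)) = 1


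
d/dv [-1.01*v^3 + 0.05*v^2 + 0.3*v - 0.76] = -3.03*v^2 + 0.1*v + 0.3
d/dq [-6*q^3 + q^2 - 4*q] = -18*q^2 + 2*q - 4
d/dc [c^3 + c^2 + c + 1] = 3*c^2 + 2*c + 1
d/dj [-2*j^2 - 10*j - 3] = -4*j - 10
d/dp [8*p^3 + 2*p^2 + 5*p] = 24*p^2 + 4*p + 5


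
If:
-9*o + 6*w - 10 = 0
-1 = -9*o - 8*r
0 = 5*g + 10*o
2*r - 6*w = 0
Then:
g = 26/15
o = -13/15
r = 11/10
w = 11/30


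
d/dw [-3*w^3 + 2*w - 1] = 2 - 9*w^2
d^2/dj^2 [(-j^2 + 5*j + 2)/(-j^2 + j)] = 4*(-2*j^3 - 3*j^2 + 3*j - 1)/(j^3*(j^3 - 3*j^2 + 3*j - 1))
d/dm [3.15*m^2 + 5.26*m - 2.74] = 6.3*m + 5.26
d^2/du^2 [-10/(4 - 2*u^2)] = 10*(3*u^2 + 2)/(u^2 - 2)^3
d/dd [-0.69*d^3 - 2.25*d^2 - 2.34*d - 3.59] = -2.07*d^2 - 4.5*d - 2.34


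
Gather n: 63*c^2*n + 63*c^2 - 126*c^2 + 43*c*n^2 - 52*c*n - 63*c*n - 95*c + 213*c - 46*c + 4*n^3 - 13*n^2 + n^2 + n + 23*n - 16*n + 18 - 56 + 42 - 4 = -63*c^2 + 72*c + 4*n^3 + n^2*(43*c - 12) + n*(63*c^2 - 115*c + 8)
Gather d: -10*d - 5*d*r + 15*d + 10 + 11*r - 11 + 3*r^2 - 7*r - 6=d*(5 - 5*r) + 3*r^2 + 4*r - 7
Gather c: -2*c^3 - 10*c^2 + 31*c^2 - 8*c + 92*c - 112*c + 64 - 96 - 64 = -2*c^3 + 21*c^2 - 28*c - 96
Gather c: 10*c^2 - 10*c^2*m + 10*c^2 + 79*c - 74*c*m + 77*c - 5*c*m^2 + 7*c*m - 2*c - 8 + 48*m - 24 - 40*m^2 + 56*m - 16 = c^2*(20 - 10*m) + c*(-5*m^2 - 67*m + 154) - 40*m^2 + 104*m - 48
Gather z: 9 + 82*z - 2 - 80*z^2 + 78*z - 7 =-80*z^2 + 160*z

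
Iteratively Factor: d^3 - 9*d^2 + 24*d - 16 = (d - 4)*(d^2 - 5*d + 4) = (d - 4)^2*(d - 1)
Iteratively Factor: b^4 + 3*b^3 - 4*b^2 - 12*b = (b + 2)*(b^3 + b^2 - 6*b) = (b + 2)*(b + 3)*(b^2 - 2*b) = b*(b + 2)*(b + 3)*(b - 2)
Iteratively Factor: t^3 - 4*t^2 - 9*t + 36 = (t - 3)*(t^2 - t - 12) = (t - 4)*(t - 3)*(t + 3)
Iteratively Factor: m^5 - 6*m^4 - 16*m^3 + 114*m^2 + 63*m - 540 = (m + 3)*(m^4 - 9*m^3 + 11*m^2 + 81*m - 180) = (m - 5)*(m + 3)*(m^3 - 4*m^2 - 9*m + 36) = (m - 5)*(m - 4)*(m + 3)*(m^2 - 9) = (m - 5)*(m - 4)*(m - 3)*(m + 3)*(m + 3)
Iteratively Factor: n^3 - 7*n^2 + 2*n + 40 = (n - 4)*(n^2 - 3*n - 10) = (n - 5)*(n - 4)*(n + 2)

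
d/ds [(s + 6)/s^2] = (-s - 12)/s^3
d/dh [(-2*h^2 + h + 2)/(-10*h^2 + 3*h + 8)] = 2*(2*h^2 + 4*h + 1)/(100*h^4 - 60*h^3 - 151*h^2 + 48*h + 64)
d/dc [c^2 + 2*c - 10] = 2*c + 2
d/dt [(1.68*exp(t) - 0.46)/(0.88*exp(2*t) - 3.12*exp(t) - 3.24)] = (-1.4784*exp(2*t) + 0.8096*exp(t) - 6.8784)*exp(t)/(0.7744*exp(4*t) - 5.4912*exp(3*t) + 4.032*exp(2*t) + 20.2176*exp(t) + 10.4976)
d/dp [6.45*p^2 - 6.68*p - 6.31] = 12.9*p - 6.68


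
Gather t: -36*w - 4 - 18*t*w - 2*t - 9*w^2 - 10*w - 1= t*(-18*w - 2) - 9*w^2 - 46*w - 5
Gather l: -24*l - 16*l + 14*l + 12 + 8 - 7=13 - 26*l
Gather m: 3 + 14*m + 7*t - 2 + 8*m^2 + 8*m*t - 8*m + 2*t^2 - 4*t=8*m^2 + m*(8*t + 6) + 2*t^2 + 3*t + 1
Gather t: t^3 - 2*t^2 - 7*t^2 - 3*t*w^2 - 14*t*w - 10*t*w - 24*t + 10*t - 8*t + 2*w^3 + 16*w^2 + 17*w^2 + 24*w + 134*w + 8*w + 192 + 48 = t^3 - 9*t^2 + t*(-3*w^2 - 24*w - 22) + 2*w^3 + 33*w^2 + 166*w + 240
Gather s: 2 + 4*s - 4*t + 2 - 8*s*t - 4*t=s*(4 - 8*t) - 8*t + 4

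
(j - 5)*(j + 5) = j^2 - 25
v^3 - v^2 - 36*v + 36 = (v - 6)*(v - 1)*(v + 6)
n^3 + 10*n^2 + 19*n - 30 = (n - 1)*(n + 5)*(n + 6)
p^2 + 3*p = p*(p + 3)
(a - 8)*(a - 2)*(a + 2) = a^3 - 8*a^2 - 4*a + 32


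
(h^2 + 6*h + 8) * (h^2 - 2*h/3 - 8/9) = h^4 + 16*h^3/3 + 28*h^2/9 - 32*h/3 - 64/9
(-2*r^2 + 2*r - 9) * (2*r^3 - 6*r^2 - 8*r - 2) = -4*r^5 + 16*r^4 - 14*r^3 + 42*r^2 + 68*r + 18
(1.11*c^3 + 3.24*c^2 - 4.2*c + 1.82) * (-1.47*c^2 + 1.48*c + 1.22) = -1.6317*c^5 - 3.12*c^4 + 12.3234*c^3 - 4.9386*c^2 - 2.4304*c + 2.2204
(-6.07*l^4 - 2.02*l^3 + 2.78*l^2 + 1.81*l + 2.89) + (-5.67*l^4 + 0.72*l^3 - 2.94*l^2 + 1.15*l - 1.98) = -11.74*l^4 - 1.3*l^3 - 0.16*l^2 + 2.96*l + 0.91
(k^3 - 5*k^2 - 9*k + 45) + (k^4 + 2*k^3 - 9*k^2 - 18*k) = k^4 + 3*k^3 - 14*k^2 - 27*k + 45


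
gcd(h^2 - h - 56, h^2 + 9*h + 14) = h + 7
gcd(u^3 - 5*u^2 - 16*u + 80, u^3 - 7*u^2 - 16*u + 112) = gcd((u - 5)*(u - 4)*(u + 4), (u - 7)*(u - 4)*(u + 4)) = u^2 - 16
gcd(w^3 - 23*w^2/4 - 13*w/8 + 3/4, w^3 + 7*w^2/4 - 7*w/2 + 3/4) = w - 1/4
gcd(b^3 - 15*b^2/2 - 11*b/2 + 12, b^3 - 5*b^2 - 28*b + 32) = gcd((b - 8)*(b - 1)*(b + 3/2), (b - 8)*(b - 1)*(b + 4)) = b^2 - 9*b + 8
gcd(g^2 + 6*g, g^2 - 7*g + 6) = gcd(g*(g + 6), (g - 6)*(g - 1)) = 1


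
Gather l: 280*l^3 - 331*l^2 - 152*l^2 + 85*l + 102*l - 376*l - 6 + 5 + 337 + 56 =280*l^3 - 483*l^2 - 189*l + 392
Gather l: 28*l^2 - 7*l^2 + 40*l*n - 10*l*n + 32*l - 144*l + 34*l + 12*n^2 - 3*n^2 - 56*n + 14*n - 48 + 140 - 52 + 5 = 21*l^2 + l*(30*n - 78) + 9*n^2 - 42*n + 45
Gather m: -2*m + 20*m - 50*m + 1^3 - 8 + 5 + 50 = 48 - 32*m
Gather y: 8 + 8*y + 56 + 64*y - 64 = 72*y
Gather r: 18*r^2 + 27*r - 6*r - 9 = 18*r^2 + 21*r - 9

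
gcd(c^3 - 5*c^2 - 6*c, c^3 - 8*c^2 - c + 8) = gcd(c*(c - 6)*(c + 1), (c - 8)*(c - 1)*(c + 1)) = c + 1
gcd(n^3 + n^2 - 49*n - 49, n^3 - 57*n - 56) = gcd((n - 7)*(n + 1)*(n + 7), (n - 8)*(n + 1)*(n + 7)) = n^2 + 8*n + 7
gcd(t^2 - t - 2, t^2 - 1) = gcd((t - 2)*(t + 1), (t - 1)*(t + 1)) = t + 1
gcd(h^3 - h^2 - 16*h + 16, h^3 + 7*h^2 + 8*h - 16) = h^2 + 3*h - 4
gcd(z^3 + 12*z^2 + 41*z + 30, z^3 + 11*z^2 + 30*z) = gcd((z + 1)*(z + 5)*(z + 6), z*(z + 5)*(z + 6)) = z^2 + 11*z + 30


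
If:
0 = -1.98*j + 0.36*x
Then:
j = 0.181818181818182*x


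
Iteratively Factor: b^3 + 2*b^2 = (b + 2)*(b^2) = b*(b + 2)*(b)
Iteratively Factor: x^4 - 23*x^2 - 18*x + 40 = (x + 2)*(x^3 - 2*x^2 - 19*x + 20) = (x - 5)*(x + 2)*(x^2 + 3*x - 4) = (x - 5)*(x + 2)*(x + 4)*(x - 1)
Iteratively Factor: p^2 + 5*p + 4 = (p + 1)*(p + 4)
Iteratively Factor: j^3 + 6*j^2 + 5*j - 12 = (j + 3)*(j^2 + 3*j - 4) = (j - 1)*(j + 3)*(j + 4)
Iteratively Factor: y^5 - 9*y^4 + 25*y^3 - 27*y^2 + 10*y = (y)*(y^4 - 9*y^3 + 25*y^2 - 27*y + 10) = y*(y - 1)*(y^3 - 8*y^2 + 17*y - 10) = y*(y - 1)^2*(y^2 - 7*y + 10) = y*(y - 5)*(y - 1)^2*(y - 2)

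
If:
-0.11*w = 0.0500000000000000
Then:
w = -0.45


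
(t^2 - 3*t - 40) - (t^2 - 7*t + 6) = 4*t - 46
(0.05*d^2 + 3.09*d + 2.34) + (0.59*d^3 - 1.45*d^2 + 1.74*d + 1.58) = 0.59*d^3 - 1.4*d^2 + 4.83*d + 3.92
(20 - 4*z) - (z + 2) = 18 - 5*z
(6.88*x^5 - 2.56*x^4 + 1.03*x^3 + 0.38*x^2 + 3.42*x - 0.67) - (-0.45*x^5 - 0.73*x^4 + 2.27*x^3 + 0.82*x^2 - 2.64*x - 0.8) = 7.33*x^5 - 1.83*x^4 - 1.24*x^3 - 0.44*x^2 + 6.06*x + 0.13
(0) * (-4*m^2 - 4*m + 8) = 0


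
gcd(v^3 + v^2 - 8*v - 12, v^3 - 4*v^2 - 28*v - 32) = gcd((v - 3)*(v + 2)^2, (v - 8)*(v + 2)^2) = v^2 + 4*v + 4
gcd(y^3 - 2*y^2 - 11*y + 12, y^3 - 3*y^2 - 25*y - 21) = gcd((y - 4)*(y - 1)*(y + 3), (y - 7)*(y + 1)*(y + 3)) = y + 3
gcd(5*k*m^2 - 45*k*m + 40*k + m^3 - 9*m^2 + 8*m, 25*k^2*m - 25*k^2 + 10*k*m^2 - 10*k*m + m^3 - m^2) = 5*k*m - 5*k + m^2 - m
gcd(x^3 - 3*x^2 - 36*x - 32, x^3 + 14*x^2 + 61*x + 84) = x + 4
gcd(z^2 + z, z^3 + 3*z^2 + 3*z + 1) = z + 1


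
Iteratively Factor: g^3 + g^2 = (g)*(g^2 + g) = g*(g + 1)*(g)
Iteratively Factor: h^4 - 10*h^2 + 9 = (h - 1)*(h^3 + h^2 - 9*h - 9) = (h - 1)*(h + 3)*(h^2 - 2*h - 3) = (h - 1)*(h + 1)*(h + 3)*(h - 3)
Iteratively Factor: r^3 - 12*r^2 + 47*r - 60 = (r - 5)*(r^2 - 7*r + 12) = (r - 5)*(r - 3)*(r - 4)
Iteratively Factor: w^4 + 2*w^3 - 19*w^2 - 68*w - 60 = (w - 5)*(w^3 + 7*w^2 + 16*w + 12) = (w - 5)*(w + 2)*(w^2 + 5*w + 6) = (w - 5)*(w + 2)*(w + 3)*(w + 2)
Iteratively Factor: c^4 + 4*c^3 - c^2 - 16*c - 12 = (c + 2)*(c^3 + 2*c^2 - 5*c - 6) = (c + 1)*(c + 2)*(c^2 + c - 6) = (c + 1)*(c + 2)*(c + 3)*(c - 2)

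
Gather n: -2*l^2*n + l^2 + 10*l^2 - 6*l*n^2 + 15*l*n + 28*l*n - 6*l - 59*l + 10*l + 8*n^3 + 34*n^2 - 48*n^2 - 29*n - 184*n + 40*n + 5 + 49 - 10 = 11*l^2 - 55*l + 8*n^3 + n^2*(-6*l - 14) + n*(-2*l^2 + 43*l - 173) + 44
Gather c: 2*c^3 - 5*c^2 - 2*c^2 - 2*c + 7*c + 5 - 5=2*c^3 - 7*c^2 + 5*c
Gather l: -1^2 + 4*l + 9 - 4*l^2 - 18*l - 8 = -4*l^2 - 14*l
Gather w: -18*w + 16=16 - 18*w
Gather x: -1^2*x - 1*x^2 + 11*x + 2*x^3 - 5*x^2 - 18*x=2*x^3 - 6*x^2 - 8*x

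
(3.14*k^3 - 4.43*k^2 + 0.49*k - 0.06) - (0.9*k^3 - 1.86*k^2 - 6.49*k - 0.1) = 2.24*k^3 - 2.57*k^2 + 6.98*k + 0.04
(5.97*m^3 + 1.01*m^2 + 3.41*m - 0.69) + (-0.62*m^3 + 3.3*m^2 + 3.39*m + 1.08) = 5.35*m^3 + 4.31*m^2 + 6.8*m + 0.39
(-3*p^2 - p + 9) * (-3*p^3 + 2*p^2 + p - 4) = 9*p^5 - 3*p^4 - 32*p^3 + 29*p^2 + 13*p - 36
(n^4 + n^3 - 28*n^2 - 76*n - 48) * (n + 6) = n^5 + 7*n^4 - 22*n^3 - 244*n^2 - 504*n - 288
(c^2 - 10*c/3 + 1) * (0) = 0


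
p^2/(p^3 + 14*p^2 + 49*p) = p/(p^2 + 14*p + 49)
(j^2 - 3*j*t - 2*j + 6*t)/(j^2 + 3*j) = (j^2 - 3*j*t - 2*j + 6*t)/(j*(j + 3))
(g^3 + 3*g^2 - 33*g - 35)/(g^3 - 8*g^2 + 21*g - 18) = (g^3 + 3*g^2 - 33*g - 35)/(g^3 - 8*g^2 + 21*g - 18)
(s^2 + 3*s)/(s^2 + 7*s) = (s + 3)/(s + 7)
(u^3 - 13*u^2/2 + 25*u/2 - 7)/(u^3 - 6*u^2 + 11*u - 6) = (u - 7/2)/(u - 3)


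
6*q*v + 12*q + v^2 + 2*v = (6*q + v)*(v + 2)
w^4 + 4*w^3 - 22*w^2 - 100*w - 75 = (w - 5)*(w + 1)*(w + 3)*(w + 5)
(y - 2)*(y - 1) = y^2 - 3*y + 2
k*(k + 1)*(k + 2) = k^3 + 3*k^2 + 2*k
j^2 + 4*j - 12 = (j - 2)*(j + 6)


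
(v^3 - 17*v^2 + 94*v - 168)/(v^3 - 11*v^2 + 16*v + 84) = (v - 4)/(v + 2)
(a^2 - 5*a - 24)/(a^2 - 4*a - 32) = (a + 3)/(a + 4)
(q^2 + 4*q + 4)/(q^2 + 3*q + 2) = (q + 2)/(q + 1)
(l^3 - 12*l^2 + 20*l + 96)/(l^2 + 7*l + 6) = (l^3 - 12*l^2 + 20*l + 96)/(l^2 + 7*l + 6)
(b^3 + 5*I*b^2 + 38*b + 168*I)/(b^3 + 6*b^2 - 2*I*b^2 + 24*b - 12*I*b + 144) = (b + 7*I)/(b + 6)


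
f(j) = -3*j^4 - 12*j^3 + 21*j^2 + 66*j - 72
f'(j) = -12*j^3 - 36*j^2 + 42*j + 66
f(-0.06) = -75.88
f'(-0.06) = 63.35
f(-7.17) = -2971.04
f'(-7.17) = 2337.36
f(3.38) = -463.93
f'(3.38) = -666.69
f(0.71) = -19.61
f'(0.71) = 73.38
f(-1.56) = -96.06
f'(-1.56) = -41.57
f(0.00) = -72.00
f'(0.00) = 66.00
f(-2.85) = -9.66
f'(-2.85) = -68.32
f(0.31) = -49.91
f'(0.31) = 75.20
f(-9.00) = -9900.00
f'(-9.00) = 5520.00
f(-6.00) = -1008.00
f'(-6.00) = 1110.00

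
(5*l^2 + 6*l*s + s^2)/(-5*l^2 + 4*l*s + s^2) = (l + s)/(-l + s)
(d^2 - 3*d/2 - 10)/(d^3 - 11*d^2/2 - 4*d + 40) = 1/(d - 4)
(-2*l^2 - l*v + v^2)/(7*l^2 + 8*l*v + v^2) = (-2*l + v)/(7*l + v)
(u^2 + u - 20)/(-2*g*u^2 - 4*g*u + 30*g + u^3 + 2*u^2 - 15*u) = (u - 4)/(-2*g*u + 6*g + u^2 - 3*u)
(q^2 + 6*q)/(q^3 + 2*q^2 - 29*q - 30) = q/(q^2 - 4*q - 5)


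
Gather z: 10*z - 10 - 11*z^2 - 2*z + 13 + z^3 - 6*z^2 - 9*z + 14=z^3 - 17*z^2 - z + 17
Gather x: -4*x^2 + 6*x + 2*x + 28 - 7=-4*x^2 + 8*x + 21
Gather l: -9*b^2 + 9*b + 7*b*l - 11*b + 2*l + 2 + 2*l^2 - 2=-9*b^2 - 2*b + 2*l^2 + l*(7*b + 2)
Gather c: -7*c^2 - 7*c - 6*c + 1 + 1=-7*c^2 - 13*c + 2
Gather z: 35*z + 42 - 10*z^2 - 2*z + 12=-10*z^2 + 33*z + 54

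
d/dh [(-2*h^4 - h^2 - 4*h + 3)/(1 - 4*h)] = 2*(12*h^4 - 4*h^3 + 2*h^2 - h + 4)/(16*h^2 - 8*h + 1)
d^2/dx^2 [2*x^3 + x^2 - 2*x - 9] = 12*x + 2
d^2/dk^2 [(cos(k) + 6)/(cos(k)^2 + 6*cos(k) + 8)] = (-9*(1 - cos(2*k))^2*cos(k)/4 - 9*(1 - cos(2*k))^2/2 + 349*cos(k) + 12*cos(2*k) - 33*cos(3*k)/2 + cos(5*k)/2 + 270)/((cos(k) + 2)^3*(cos(k) + 4)^3)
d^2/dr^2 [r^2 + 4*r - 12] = 2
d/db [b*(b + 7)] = 2*b + 7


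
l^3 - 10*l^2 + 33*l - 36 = (l - 4)*(l - 3)^2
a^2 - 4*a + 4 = (a - 2)^2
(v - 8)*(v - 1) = v^2 - 9*v + 8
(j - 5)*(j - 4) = j^2 - 9*j + 20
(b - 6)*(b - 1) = b^2 - 7*b + 6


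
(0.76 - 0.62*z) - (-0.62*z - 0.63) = 1.39000000000000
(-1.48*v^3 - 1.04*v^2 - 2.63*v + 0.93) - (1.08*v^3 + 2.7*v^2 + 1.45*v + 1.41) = -2.56*v^3 - 3.74*v^2 - 4.08*v - 0.48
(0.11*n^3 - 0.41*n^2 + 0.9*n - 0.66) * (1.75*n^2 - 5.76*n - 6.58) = 0.1925*n^5 - 1.3511*n^4 + 3.2128*n^3 - 3.6412*n^2 - 2.1204*n + 4.3428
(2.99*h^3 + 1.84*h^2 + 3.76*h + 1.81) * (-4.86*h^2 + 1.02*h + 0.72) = -14.5314*h^5 - 5.8926*h^4 - 14.244*h^3 - 3.6366*h^2 + 4.5534*h + 1.3032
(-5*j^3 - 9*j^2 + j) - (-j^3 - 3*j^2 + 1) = -4*j^3 - 6*j^2 + j - 1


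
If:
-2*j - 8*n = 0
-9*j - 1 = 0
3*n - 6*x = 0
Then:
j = -1/9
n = 1/36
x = 1/72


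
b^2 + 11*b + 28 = (b + 4)*(b + 7)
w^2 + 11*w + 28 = (w + 4)*(w + 7)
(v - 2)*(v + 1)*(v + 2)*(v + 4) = v^4 + 5*v^3 - 20*v - 16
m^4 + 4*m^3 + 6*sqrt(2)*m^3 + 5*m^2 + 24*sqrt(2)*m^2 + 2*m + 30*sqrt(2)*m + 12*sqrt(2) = (m + 1)^2*(m + 2)*(m + 6*sqrt(2))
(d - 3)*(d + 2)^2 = d^3 + d^2 - 8*d - 12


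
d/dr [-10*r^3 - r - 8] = -30*r^2 - 1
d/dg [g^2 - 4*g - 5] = 2*g - 4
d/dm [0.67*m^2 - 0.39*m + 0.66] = 1.34*m - 0.39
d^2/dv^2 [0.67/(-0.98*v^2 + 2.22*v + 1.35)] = (-1.286936*v^2 + 2.915304*v + 0.67*(1.96*v - 2.22)*(3.92*v - 4.44) + 1.77282)/(-0.98*v^2 + 2.22*v + 1.35)^3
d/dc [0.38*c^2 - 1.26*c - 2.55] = 0.76*c - 1.26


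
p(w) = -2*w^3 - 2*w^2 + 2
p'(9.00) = -522.00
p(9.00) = -1618.00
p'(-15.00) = -1290.00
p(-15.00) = 6302.00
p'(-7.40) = -298.96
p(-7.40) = 702.93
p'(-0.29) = 0.66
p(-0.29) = 1.88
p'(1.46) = -18.63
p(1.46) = -8.49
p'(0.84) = -7.59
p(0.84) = -0.60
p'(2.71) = -54.90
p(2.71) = -52.49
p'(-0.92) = -1.40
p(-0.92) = 1.86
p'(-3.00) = -42.00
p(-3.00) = 38.00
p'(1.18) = -13.07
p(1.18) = -4.07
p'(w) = -6*w^2 - 4*w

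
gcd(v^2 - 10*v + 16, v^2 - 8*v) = v - 8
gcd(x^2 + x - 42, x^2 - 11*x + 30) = x - 6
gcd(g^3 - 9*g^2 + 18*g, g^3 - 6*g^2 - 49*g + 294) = g - 6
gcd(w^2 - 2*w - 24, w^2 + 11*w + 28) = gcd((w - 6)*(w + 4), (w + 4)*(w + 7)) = w + 4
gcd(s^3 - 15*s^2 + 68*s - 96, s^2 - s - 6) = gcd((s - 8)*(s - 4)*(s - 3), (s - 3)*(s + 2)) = s - 3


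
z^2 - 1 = (z - 1)*(z + 1)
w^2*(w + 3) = w^3 + 3*w^2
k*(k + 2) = k^2 + 2*k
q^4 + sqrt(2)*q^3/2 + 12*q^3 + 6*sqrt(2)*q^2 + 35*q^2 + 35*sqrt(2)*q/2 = q*(q + 5)*(q + 7)*(q + sqrt(2)/2)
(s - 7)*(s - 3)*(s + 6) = s^3 - 4*s^2 - 39*s + 126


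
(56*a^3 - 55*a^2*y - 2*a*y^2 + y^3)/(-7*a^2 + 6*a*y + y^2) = -8*a + y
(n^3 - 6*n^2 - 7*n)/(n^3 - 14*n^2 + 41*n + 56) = n/(n - 8)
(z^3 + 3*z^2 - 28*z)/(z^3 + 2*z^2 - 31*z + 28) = z/(z - 1)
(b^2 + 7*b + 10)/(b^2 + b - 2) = (b + 5)/(b - 1)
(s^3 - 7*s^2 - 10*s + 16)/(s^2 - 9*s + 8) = s + 2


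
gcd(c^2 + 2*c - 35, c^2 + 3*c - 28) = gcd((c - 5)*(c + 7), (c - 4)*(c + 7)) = c + 7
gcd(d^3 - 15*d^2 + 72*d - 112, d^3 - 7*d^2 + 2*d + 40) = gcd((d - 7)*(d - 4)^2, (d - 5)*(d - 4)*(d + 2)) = d - 4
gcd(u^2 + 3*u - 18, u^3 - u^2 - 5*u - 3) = u - 3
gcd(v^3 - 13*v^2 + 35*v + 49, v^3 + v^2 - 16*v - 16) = v + 1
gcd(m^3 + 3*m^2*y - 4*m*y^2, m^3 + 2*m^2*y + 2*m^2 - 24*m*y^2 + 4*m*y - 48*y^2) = 1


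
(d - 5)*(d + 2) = d^2 - 3*d - 10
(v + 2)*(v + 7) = v^2 + 9*v + 14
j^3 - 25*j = j*(j - 5)*(j + 5)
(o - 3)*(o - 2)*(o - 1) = o^3 - 6*o^2 + 11*o - 6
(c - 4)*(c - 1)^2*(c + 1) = c^4 - 5*c^3 + 3*c^2 + 5*c - 4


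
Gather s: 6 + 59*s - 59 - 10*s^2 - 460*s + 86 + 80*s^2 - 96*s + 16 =70*s^2 - 497*s + 49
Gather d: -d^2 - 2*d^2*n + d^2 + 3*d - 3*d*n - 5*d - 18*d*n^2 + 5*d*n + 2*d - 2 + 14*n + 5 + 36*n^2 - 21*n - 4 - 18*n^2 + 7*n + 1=-2*d^2*n + d*(-18*n^2 + 2*n) + 18*n^2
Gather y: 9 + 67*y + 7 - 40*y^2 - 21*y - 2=-40*y^2 + 46*y + 14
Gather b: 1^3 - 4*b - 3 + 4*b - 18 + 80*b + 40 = 80*b + 20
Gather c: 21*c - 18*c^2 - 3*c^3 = -3*c^3 - 18*c^2 + 21*c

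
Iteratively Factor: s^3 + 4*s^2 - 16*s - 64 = (s - 4)*(s^2 + 8*s + 16) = (s - 4)*(s + 4)*(s + 4)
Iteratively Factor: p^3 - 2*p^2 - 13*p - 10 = (p + 1)*(p^2 - 3*p - 10) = (p - 5)*(p + 1)*(p + 2)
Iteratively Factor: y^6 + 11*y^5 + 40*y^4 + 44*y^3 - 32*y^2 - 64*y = (y - 1)*(y^5 + 12*y^4 + 52*y^3 + 96*y^2 + 64*y) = (y - 1)*(y + 2)*(y^4 + 10*y^3 + 32*y^2 + 32*y) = (y - 1)*(y + 2)*(y + 4)*(y^3 + 6*y^2 + 8*y) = (y - 1)*(y + 2)*(y + 4)^2*(y^2 + 2*y) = y*(y - 1)*(y + 2)*(y + 4)^2*(y + 2)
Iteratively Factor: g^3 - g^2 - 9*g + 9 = (g - 1)*(g^2 - 9) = (g - 1)*(g + 3)*(g - 3)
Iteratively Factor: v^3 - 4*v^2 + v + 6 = (v - 2)*(v^2 - 2*v - 3) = (v - 3)*(v - 2)*(v + 1)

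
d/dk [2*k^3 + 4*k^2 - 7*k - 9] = 6*k^2 + 8*k - 7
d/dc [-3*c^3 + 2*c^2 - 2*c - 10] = -9*c^2 + 4*c - 2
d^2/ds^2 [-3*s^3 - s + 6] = -18*s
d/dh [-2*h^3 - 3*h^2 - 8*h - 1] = -6*h^2 - 6*h - 8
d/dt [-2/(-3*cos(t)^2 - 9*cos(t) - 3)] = 2*(2*cos(t) + 3)*sin(t)/(3*(cos(t)^2 + 3*cos(t) + 1)^2)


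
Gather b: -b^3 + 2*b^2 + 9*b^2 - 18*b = -b^3 + 11*b^2 - 18*b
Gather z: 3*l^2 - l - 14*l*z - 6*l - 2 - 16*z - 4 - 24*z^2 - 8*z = 3*l^2 - 7*l - 24*z^2 + z*(-14*l - 24) - 6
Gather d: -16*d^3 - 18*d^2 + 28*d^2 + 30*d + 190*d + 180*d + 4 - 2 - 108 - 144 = -16*d^3 + 10*d^2 + 400*d - 250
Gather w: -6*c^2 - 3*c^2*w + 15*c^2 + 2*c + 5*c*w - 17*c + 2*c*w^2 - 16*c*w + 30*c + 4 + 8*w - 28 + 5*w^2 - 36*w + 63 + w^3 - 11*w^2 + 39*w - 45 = 9*c^2 + 15*c + w^3 + w^2*(2*c - 6) + w*(-3*c^2 - 11*c + 11) - 6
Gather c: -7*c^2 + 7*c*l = -7*c^2 + 7*c*l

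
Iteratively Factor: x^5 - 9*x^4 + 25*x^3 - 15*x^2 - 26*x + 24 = (x - 3)*(x^4 - 6*x^3 + 7*x^2 + 6*x - 8) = (x - 3)*(x - 1)*(x^3 - 5*x^2 + 2*x + 8) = (x - 3)*(x - 2)*(x - 1)*(x^2 - 3*x - 4) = (x - 4)*(x - 3)*(x - 2)*(x - 1)*(x + 1)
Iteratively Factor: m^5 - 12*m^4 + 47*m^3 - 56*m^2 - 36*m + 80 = (m - 2)*(m^4 - 10*m^3 + 27*m^2 - 2*m - 40) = (m - 2)^2*(m^3 - 8*m^2 + 11*m + 20) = (m - 2)^2*(m + 1)*(m^2 - 9*m + 20) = (m - 4)*(m - 2)^2*(m + 1)*(m - 5)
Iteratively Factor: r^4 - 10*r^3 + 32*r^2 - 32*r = (r - 4)*(r^3 - 6*r^2 + 8*r) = r*(r - 4)*(r^2 - 6*r + 8) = r*(r - 4)^2*(r - 2)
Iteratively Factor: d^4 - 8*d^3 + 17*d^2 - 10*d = (d)*(d^3 - 8*d^2 + 17*d - 10) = d*(d - 5)*(d^2 - 3*d + 2) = d*(d - 5)*(d - 1)*(d - 2)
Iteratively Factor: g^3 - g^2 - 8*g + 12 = (g - 2)*(g^2 + g - 6) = (g - 2)*(g + 3)*(g - 2)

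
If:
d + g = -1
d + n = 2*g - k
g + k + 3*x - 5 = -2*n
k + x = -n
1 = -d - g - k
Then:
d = 2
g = -3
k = 0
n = -8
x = 8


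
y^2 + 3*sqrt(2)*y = y*(y + 3*sqrt(2))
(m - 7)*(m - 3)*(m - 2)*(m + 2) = m^4 - 10*m^3 + 17*m^2 + 40*m - 84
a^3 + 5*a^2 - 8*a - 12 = (a - 2)*(a + 1)*(a + 6)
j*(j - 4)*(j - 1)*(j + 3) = j^4 - 2*j^3 - 11*j^2 + 12*j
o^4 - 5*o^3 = o^3*(o - 5)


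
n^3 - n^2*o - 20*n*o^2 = n*(n - 5*o)*(n + 4*o)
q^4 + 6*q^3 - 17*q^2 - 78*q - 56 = (q - 4)*(q + 1)*(q + 2)*(q + 7)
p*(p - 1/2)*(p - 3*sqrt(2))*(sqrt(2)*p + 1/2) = sqrt(2)*p^4 - 11*p^3/2 - sqrt(2)*p^3/2 - 3*sqrt(2)*p^2/2 + 11*p^2/4 + 3*sqrt(2)*p/4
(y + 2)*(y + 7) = y^2 + 9*y + 14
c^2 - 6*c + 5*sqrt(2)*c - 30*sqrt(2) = (c - 6)*(c + 5*sqrt(2))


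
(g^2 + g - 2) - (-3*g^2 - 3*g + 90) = 4*g^2 + 4*g - 92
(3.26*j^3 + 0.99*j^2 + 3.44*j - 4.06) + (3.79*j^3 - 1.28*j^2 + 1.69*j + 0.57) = 7.05*j^3 - 0.29*j^2 + 5.13*j - 3.49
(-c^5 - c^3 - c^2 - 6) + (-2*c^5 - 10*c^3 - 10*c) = -3*c^5 - 11*c^3 - c^2 - 10*c - 6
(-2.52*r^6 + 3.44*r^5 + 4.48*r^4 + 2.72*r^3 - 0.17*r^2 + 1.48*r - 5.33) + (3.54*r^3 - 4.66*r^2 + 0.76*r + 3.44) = -2.52*r^6 + 3.44*r^5 + 4.48*r^4 + 6.26*r^3 - 4.83*r^2 + 2.24*r - 1.89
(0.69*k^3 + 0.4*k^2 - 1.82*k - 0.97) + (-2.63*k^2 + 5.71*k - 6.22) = 0.69*k^3 - 2.23*k^2 + 3.89*k - 7.19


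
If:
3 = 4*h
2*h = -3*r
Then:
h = 3/4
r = -1/2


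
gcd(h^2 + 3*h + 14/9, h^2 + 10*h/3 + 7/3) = h + 7/3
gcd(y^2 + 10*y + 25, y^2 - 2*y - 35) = y + 5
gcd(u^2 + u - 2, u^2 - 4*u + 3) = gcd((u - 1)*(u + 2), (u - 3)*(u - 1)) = u - 1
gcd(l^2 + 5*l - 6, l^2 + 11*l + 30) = l + 6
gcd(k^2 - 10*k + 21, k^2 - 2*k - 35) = k - 7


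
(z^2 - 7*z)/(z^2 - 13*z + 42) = z/(z - 6)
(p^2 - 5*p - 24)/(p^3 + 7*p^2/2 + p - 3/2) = 2*(p - 8)/(2*p^2 + p - 1)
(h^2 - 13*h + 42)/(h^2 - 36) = (h - 7)/(h + 6)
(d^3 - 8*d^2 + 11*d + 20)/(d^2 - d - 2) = (d^2 - 9*d + 20)/(d - 2)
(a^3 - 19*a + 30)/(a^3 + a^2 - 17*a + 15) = (a - 2)/(a - 1)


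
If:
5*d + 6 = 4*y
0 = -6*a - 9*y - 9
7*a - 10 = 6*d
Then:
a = -10/51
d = -290/153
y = -133/153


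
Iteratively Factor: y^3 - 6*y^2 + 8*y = (y)*(y^2 - 6*y + 8) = y*(y - 2)*(y - 4)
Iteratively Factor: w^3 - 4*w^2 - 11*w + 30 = (w - 5)*(w^2 + w - 6) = (w - 5)*(w - 2)*(w + 3)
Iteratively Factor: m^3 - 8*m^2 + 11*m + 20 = (m + 1)*(m^2 - 9*m + 20) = (m - 4)*(m + 1)*(m - 5)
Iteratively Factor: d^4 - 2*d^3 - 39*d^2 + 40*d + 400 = (d + 4)*(d^3 - 6*d^2 - 15*d + 100) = (d + 4)^2*(d^2 - 10*d + 25) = (d - 5)*(d + 4)^2*(d - 5)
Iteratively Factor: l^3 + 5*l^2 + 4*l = (l + 4)*(l^2 + l) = l*(l + 4)*(l + 1)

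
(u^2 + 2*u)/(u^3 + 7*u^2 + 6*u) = (u + 2)/(u^2 + 7*u + 6)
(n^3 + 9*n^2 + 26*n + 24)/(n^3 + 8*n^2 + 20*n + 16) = (n + 3)/(n + 2)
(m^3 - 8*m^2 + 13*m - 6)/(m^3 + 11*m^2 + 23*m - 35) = (m^2 - 7*m + 6)/(m^2 + 12*m + 35)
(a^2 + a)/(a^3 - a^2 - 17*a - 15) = a/(a^2 - 2*a - 15)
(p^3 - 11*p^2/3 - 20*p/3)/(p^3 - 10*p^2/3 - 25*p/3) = (3*p + 4)/(3*p + 5)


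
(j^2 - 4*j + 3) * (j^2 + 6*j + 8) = j^4 + 2*j^3 - 13*j^2 - 14*j + 24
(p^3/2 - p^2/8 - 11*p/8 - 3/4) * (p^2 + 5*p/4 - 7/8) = p^5/2 + p^4/2 - 63*p^3/32 - 151*p^2/64 + 17*p/64 + 21/32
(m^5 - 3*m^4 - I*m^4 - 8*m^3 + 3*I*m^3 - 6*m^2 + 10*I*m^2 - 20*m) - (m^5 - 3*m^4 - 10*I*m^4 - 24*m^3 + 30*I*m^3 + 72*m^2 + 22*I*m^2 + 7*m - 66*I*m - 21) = 9*I*m^4 + 16*m^3 - 27*I*m^3 - 78*m^2 - 12*I*m^2 - 27*m + 66*I*m + 21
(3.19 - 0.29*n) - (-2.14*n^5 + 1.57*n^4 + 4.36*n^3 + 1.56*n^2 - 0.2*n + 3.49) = 2.14*n^5 - 1.57*n^4 - 4.36*n^3 - 1.56*n^2 - 0.09*n - 0.3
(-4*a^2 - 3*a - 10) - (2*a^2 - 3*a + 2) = -6*a^2 - 12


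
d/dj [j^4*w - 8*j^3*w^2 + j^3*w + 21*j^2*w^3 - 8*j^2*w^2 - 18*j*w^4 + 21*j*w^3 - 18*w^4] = w*(4*j^3 - 24*j^2*w + 3*j^2 + 42*j*w^2 - 16*j*w - 18*w^3 + 21*w^2)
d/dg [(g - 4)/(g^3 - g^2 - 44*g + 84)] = (g^3 - g^2 - 44*g + (g - 4)*(-3*g^2 + 2*g + 44) + 84)/(g^3 - g^2 - 44*g + 84)^2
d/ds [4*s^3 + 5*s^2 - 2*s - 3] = 12*s^2 + 10*s - 2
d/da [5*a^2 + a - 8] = 10*a + 1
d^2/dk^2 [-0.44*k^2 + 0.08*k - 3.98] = -0.880000000000000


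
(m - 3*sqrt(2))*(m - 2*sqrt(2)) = m^2 - 5*sqrt(2)*m + 12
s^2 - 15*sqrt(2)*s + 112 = (s - 8*sqrt(2))*(s - 7*sqrt(2))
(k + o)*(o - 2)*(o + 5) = k*o^2 + 3*k*o - 10*k + o^3 + 3*o^2 - 10*o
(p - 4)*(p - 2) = p^2 - 6*p + 8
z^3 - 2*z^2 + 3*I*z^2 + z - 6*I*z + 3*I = (z - 1)^2*(z + 3*I)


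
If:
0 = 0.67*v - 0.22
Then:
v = 0.33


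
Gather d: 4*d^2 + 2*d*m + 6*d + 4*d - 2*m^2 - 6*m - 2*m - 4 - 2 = 4*d^2 + d*(2*m + 10) - 2*m^2 - 8*m - 6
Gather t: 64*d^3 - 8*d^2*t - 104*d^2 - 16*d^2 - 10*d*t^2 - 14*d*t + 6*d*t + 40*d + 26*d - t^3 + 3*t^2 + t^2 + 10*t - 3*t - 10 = 64*d^3 - 120*d^2 + 66*d - t^3 + t^2*(4 - 10*d) + t*(-8*d^2 - 8*d + 7) - 10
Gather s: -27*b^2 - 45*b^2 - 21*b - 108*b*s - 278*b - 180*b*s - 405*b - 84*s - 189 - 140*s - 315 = -72*b^2 - 704*b + s*(-288*b - 224) - 504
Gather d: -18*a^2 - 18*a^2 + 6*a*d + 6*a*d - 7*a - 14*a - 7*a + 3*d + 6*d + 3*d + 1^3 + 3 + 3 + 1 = -36*a^2 - 28*a + d*(12*a + 12) + 8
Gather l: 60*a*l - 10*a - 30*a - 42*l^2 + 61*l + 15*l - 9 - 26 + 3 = -40*a - 42*l^2 + l*(60*a + 76) - 32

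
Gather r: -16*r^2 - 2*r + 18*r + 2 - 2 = -16*r^2 + 16*r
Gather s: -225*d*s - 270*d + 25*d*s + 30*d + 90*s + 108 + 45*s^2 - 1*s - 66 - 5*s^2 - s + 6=-240*d + 40*s^2 + s*(88 - 200*d) + 48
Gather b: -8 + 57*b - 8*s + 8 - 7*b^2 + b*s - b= -7*b^2 + b*(s + 56) - 8*s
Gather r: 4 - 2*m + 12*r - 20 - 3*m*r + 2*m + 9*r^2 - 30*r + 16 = 9*r^2 + r*(-3*m - 18)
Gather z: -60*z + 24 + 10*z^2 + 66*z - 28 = 10*z^2 + 6*z - 4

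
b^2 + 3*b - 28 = (b - 4)*(b + 7)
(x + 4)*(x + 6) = x^2 + 10*x + 24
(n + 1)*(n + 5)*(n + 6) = n^3 + 12*n^2 + 41*n + 30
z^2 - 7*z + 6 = (z - 6)*(z - 1)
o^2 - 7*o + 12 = (o - 4)*(o - 3)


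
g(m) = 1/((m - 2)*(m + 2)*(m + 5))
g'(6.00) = 0.00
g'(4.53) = -0.00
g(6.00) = 0.00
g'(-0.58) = 0.03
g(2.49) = 0.06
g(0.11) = -0.05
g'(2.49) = -0.15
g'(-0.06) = 0.01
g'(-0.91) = 0.06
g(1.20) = -0.06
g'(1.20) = -0.05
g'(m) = -1/((m - 2)*(m + 2)*(m + 5)^2) - 1/((m - 2)*(m + 2)^2*(m + 5)) - 1/((m - 2)^2*(m + 2)*(m + 5)) = (-(m - 2)*(m + 2) - (m - 2)*(m + 5) - (m + 2)*(m + 5))/((m - 2)^2*(m + 2)^2*(m + 5)^2)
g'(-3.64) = 0.00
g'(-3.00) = 0.07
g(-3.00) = 0.10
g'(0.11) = 0.01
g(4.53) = 0.01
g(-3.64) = 0.08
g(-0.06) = -0.05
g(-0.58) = -0.06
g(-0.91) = -0.08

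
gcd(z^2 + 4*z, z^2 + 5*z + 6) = 1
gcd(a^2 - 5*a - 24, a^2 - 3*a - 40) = a - 8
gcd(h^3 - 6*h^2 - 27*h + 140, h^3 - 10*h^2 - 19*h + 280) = h^2 - 2*h - 35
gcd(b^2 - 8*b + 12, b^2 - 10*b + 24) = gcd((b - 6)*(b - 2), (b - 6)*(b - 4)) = b - 6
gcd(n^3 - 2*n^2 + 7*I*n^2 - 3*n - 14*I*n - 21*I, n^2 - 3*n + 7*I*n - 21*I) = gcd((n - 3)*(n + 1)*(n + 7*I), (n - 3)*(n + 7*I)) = n^2 + n*(-3 + 7*I) - 21*I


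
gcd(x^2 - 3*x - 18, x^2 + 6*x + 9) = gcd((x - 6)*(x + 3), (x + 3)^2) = x + 3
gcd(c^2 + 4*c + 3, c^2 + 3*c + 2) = c + 1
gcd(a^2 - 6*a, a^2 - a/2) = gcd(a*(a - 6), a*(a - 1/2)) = a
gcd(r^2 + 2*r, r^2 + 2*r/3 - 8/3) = r + 2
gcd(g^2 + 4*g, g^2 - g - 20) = g + 4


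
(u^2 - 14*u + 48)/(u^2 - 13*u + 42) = (u - 8)/(u - 7)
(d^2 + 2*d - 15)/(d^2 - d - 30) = (d - 3)/(d - 6)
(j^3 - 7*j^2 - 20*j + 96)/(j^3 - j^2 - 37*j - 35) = (-j^3 + 7*j^2 + 20*j - 96)/(-j^3 + j^2 + 37*j + 35)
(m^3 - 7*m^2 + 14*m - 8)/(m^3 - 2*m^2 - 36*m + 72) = (m^2 - 5*m + 4)/(m^2 - 36)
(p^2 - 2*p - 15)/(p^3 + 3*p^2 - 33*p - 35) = (p + 3)/(p^2 + 8*p + 7)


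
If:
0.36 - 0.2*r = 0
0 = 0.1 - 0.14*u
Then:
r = 1.80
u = 0.71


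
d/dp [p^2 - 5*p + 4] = 2*p - 5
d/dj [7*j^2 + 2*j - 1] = 14*j + 2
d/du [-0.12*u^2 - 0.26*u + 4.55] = -0.24*u - 0.26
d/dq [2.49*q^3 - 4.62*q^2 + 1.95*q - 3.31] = 7.47*q^2 - 9.24*q + 1.95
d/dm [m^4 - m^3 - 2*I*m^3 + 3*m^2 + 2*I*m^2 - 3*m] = 4*m^3 + m^2*(-3 - 6*I) + m*(6 + 4*I) - 3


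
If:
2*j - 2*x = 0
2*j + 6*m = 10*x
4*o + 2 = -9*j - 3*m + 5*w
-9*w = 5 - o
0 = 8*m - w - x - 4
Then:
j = 153/469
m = 204/469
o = -1228/469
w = -397/469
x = 153/469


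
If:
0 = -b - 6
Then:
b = -6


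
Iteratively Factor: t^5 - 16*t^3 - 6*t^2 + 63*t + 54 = (t - 3)*(t^4 + 3*t^3 - 7*t^2 - 27*t - 18) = (t - 3)*(t + 2)*(t^3 + t^2 - 9*t - 9) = (t - 3)*(t + 2)*(t + 3)*(t^2 - 2*t - 3) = (t - 3)*(t + 1)*(t + 2)*(t + 3)*(t - 3)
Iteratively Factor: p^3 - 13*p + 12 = (p + 4)*(p^2 - 4*p + 3) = (p - 1)*(p + 4)*(p - 3)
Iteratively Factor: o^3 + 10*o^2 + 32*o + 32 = (o + 4)*(o^2 + 6*o + 8) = (o + 4)^2*(o + 2)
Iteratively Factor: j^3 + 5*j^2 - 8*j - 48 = (j + 4)*(j^2 + j - 12) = (j + 4)^2*(j - 3)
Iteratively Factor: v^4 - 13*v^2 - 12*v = (v - 4)*(v^3 + 4*v^2 + 3*v) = (v - 4)*(v + 3)*(v^2 + v) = (v - 4)*(v + 1)*(v + 3)*(v)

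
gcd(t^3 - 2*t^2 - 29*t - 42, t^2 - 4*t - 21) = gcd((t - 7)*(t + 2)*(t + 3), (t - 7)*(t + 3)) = t^2 - 4*t - 21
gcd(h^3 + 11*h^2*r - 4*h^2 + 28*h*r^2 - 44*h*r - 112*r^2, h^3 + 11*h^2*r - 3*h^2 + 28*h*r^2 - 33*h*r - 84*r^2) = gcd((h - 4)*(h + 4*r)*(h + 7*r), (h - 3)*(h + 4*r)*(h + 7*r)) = h^2 + 11*h*r + 28*r^2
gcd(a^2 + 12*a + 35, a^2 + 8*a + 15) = a + 5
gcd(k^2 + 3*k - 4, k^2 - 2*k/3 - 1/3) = k - 1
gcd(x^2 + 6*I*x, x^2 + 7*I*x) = x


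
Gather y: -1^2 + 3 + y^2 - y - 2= y^2 - y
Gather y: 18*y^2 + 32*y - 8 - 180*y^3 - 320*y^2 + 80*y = -180*y^3 - 302*y^2 + 112*y - 8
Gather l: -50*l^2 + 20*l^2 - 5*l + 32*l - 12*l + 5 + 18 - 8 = -30*l^2 + 15*l + 15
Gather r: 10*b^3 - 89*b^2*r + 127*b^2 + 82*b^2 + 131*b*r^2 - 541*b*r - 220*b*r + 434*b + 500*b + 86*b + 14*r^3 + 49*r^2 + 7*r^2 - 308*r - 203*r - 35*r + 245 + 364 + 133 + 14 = 10*b^3 + 209*b^2 + 1020*b + 14*r^3 + r^2*(131*b + 56) + r*(-89*b^2 - 761*b - 546) + 756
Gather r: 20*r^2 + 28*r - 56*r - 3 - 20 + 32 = 20*r^2 - 28*r + 9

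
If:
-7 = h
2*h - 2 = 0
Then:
No Solution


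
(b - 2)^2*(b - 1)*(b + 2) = b^4 - 3*b^3 - 2*b^2 + 12*b - 8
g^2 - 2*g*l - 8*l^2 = (g - 4*l)*(g + 2*l)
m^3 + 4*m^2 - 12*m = m*(m - 2)*(m + 6)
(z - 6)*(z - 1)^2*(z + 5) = z^4 - 3*z^3 - 27*z^2 + 59*z - 30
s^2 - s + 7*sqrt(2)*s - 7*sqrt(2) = (s - 1)*(s + 7*sqrt(2))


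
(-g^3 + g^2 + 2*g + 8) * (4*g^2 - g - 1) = -4*g^5 + 5*g^4 + 8*g^3 + 29*g^2 - 10*g - 8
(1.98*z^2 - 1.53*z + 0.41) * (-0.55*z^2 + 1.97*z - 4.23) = -1.089*z^4 + 4.7421*z^3 - 11.615*z^2 + 7.2796*z - 1.7343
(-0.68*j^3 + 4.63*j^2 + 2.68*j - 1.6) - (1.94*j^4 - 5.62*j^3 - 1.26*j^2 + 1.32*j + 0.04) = -1.94*j^4 + 4.94*j^3 + 5.89*j^2 + 1.36*j - 1.64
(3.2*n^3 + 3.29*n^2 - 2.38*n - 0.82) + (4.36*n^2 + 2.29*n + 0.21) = 3.2*n^3 + 7.65*n^2 - 0.0899999999999999*n - 0.61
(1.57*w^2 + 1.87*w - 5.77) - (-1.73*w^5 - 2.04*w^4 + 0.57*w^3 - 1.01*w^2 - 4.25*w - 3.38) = 1.73*w^5 + 2.04*w^4 - 0.57*w^3 + 2.58*w^2 + 6.12*w - 2.39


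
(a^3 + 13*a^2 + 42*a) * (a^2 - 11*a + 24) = a^5 + 2*a^4 - 77*a^3 - 150*a^2 + 1008*a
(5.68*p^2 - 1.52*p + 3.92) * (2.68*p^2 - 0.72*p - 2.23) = 15.2224*p^4 - 8.1632*p^3 - 1.0664*p^2 + 0.5672*p - 8.7416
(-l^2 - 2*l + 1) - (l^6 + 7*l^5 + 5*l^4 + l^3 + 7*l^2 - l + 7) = -l^6 - 7*l^5 - 5*l^4 - l^3 - 8*l^2 - l - 6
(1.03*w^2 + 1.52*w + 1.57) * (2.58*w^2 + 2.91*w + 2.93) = 2.6574*w^4 + 6.9189*w^3 + 11.4917*w^2 + 9.0223*w + 4.6001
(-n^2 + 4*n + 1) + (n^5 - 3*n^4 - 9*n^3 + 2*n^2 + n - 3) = n^5 - 3*n^4 - 9*n^3 + n^2 + 5*n - 2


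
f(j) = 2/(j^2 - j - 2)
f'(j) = 2*(1 - 2*j)/(j^2 - j - 2)^2 = 2*(1 - 2*j)/(-j^2 + j + 2)^2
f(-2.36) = 0.34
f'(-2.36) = 0.33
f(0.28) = -0.91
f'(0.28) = 0.18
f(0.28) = -0.91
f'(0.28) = 0.18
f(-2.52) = 0.29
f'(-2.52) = 0.26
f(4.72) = 0.13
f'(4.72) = -0.07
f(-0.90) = -6.90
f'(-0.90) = 66.59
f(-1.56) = 1.00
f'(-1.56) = 2.07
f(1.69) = -2.40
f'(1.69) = -6.85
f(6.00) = 0.07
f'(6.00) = -0.03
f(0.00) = -1.00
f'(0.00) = 0.50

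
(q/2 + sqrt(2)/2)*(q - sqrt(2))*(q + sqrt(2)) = q^3/2 + sqrt(2)*q^2/2 - q - sqrt(2)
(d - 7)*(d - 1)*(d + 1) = d^3 - 7*d^2 - d + 7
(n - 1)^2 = n^2 - 2*n + 1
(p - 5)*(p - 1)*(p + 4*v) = p^3 + 4*p^2*v - 6*p^2 - 24*p*v + 5*p + 20*v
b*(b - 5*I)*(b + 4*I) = b^3 - I*b^2 + 20*b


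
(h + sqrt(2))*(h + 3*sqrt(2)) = h^2 + 4*sqrt(2)*h + 6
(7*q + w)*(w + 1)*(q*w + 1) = 7*q^2*w^2 + 7*q^2*w + q*w^3 + q*w^2 + 7*q*w + 7*q + w^2 + w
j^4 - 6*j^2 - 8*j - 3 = (j - 3)*(j + 1)^3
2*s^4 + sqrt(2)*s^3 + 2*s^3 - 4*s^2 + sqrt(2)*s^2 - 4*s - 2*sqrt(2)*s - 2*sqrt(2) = (s - sqrt(2))*(s + sqrt(2))*(sqrt(2)*s + 1)*(sqrt(2)*s + sqrt(2))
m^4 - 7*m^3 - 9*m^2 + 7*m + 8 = (m - 8)*(m - 1)*(m + 1)^2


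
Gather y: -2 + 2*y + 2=2*y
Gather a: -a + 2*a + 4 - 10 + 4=a - 2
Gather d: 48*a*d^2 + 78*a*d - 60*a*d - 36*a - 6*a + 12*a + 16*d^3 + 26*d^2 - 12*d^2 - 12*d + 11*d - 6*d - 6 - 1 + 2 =-30*a + 16*d^3 + d^2*(48*a + 14) + d*(18*a - 7) - 5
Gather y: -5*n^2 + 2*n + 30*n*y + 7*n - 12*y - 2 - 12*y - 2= -5*n^2 + 9*n + y*(30*n - 24) - 4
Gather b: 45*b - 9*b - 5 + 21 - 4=36*b + 12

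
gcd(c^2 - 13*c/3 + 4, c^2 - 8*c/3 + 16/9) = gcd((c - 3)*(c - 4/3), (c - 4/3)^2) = c - 4/3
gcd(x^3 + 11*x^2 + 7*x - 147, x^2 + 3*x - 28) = x + 7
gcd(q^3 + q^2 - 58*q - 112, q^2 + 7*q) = q + 7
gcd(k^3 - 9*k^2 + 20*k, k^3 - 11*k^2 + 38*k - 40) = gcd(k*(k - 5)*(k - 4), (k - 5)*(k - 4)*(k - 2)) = k^2 - 9*k + 20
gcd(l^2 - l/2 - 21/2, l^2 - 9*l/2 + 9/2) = 1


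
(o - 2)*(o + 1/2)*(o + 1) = o^3 - o^2/2 - 5*o/2 - 1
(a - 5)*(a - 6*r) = a^2 - 6*a*r - 5*a + 30*r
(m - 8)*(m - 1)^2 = m^3 - 10*m^2 + 17*m - 8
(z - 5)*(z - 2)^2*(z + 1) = z^4 - 8*z^3 + 15*z^2 + 4*z - 20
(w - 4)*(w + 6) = w^2 + 2*w - 24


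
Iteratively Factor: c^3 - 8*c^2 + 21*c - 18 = (c - 2)*(c^2 - 6*c + 9) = (c - 3)*(c - 2)*(c - 3)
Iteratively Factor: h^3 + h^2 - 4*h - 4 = (h + 2)*(h^2 - h - 2) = (h - 2)*(h + 2)*(h + 1)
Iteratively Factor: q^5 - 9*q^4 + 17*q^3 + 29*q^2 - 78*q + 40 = (q + 2)*(q^4 - 11*q^3 + 39*q^2 - 49*q + 20) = (q - 1)*(q + 2)*(q^3 - 10*q^2 + 29*q - 20) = (q - 4)*(q - 1)*(q + 2)*(q^2 - 6*q + 5) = (q - 4)*(q - 1)^2*(q + 2)*(q - 5)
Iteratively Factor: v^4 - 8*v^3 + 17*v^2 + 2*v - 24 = (v - 3)*(v^3 - 5*v^2 + 2*v + 8) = (v - 3)*(v - 2)*(v^2 - 3*v - 4) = (v - 3)*(v - 2)*(v + 1)*(v - 4)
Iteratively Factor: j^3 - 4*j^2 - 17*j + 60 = (j - 5)*(j^2 + j - 12) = (j - 5)*(j + 4)*(j - 3)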